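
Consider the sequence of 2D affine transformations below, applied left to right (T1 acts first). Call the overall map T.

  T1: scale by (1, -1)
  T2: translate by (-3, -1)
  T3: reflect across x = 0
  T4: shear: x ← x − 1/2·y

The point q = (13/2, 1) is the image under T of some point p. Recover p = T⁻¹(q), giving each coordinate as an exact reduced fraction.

T1 = [1 0 0; 0 -1 0; 0 0 1]
T2·T1 = [1 0 -3; 0 -1 -1; 0 0 1]
T3·…·T1 = [-1 0 3; 0 -1 -1; 0 0 1]
T4·…·T1 = [-1 1/2 7/2; 0 -1 -1; 0 0 1]
det M = 1; M⁻¹ = [-1 -1/2 3; 0 -1 -1; 0 0 1]
M⁻¹ · (13/2, 1)ᵀ = (-4, -2)ᵀ

p = (-4, -2)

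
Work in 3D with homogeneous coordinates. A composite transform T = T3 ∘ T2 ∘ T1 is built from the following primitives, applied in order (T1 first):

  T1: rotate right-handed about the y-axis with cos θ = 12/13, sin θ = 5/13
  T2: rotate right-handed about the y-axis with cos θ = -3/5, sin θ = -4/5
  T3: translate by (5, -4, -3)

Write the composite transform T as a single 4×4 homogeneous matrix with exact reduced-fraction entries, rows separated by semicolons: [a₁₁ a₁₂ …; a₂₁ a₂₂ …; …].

T1 = [12/13 0 5/13 0; 0 1 0 0; -5/13 0 12/13 0; 0 0 0 1]
T2·T1 = [-16/65 0 -63/65 0; 0 1 0 0; 63/65 0 -16/65 0; 0 0 0 1]
T3·…·T1 = [-16/65 0 -63/65 5; 0 1 0 -4; 63/65 0 -16/65 -3; 0 0 0 1]

T = [-16/65 0 -63/65 5; 0 1 0 -4; 63/65 0 -16/65 -3; 0 0 0 1]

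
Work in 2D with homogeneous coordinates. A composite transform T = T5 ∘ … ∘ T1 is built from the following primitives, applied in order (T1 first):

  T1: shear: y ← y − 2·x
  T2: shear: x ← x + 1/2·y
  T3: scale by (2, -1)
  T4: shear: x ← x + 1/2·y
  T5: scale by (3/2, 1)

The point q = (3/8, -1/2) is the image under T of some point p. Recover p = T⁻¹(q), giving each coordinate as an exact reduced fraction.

T1 = [1 0 0; -2 1 0; 0 0 1]
T2·T1 = [0 1/2 0; -2 1 0; 0 0 1]
T3·…·T1 = [0 1 0; 2 -1 0; 0 0 1]
T4·…·T1 = [1 1/2 0; 2 -1 0; 0 0 1]
T5·…·T1 = [3/2 3/4 0; 2 -1 0; 0 0 1]
det M = -3; M⁻¹ = [1/3 1/4 0; 2/3 -1/2 0; 0 0 1]
M⁻¹ · (3/8, -1/2)ᵀ = (0, 1/2)ᵀ

p = (0, 1/2)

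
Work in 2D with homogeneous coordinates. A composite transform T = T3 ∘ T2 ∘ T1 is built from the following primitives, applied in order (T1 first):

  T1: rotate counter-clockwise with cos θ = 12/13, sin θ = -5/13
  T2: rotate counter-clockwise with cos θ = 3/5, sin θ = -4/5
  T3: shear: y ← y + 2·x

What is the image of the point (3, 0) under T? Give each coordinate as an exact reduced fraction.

T1 rotate counter-clockwise with cos θ = 12/13, sin θ = -5/13: (3, 0) → (36/13, -15/13)
T2 rotate counter-clockwise with cos θ = 3/5, sin θ = -4/5: (36/13, -15/13) → (48/65, -189/65)
T3 shear: y ← y + 2·x: (48/65, -189/65) → (48/65, -93/65)

T(p) = (48/65, -93/65)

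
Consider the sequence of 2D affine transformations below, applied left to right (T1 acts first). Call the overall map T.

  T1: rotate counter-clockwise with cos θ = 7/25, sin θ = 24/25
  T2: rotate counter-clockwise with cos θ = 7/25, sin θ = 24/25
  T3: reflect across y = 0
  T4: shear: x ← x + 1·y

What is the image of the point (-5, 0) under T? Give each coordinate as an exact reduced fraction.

T1 rotate counter-clockwise with cos θ = 7/25, sin θ = 24/25: (-5, 0) → (-7/5, -24/5)
T2 rotate counter-clockwise with cos θ = 7/25, sin θ = 24/25: (-7/5, -24/5) → (527/125, -336/125)
T3 reflect across y = 0: (527/125, -336/125) → (527/125, 336/125)
T4 shear: x ← x + 1·y: (527/125, 336/125) → (863/125, 336/125)

T(p) = (863/125, 336/125)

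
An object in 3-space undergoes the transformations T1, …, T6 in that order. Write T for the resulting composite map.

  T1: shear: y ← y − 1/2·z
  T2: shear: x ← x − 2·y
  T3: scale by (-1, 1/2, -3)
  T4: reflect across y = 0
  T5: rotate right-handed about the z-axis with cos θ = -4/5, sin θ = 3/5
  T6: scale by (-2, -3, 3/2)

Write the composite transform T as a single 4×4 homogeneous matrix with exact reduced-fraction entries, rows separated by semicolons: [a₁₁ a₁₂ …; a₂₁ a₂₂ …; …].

T1 = [1 0 0 0; 0 1 -1/2 0; 0 0 1 0; 0 0 0 1]
T2·T1 = [1 -2 1 0; 0 1 -1/2 0; 0 0 1 0; 0 0 0 1]
T3·…·T1 = [-1 2 -1 0; 0 1/2 -1/4 0; 0 0 -3 0; 0 0 0 1]
T4·…·T1 = [-1 2 -1 0; 0 -1/2 1/4 0; 0 0 -3 0; 0 0 0 1]
T5·…·T1 = [4/5 -13/10 13/20 0; -3/5 8/5 -4/5 0; 0 0 -3 0; 0 0 0 1]
T6·…·T1 = [-8/5 13/5 -13/10 0; 9/5 -24/5 12/5 0; 0 0 -9/2 0; 0 0 0 1]

T = [-8/5 13/5 -13/10 0; 9/5 -24/5 12/5 0; 0 0 -9/2 0; 0 0 0 1]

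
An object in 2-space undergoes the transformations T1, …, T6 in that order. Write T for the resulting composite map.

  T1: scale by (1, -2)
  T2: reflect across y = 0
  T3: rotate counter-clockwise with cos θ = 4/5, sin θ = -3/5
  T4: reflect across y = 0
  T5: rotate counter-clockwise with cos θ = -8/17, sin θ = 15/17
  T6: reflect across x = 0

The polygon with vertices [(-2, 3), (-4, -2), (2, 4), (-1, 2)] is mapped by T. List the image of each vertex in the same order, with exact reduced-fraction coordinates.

image vertices: (-74/17, 78/17), (-164/85, -452/85), (-134/85, 688/85), (-13/5, 16/5)

T1 scale by (1, -2): (-2, 3) → (-2, -6); (-4, -2) → (-4, 4); (2, 4) → (2, -8); (-1, 2) → (-1, -4)
T2 reflect across y = 0: (-2, -6) → (-2, 6); (-4, 4) → (-4, -4); (2, -8) → (2, 8); (-1, -4) → (-1, 4)
T3 rotate counter-clockwise with cos θ = 4/5, sin θ = -3/5: (-2, 6) → (2, 6); (-4, -4) → (-28/5, -4/5); (2, 8) → (32/5, 26/5); (-1, 4) → (8/5, 19/5)
T4 reflect across y = 0: (2, 6) → (2, -6); (-28/5, -4/5) → (-28/5, 4/5); (32/5, 26/5) → (32/5, -26/5); (8/5, 19/5) → (8/5, -19/5)
T5 rotate counter-clockwise with cos θ = -8/17, sin θ = 15/17: (2, -6) → (74/17, 78/17); (-28/5, 4/5) → (164/85, -452/85); (32/5, -26/5) → (134/85, 688/85); (8/5, -19/5) → (13/5, 16/5)
T6 reflect across x = 0: (74/17, 78/17) → (-74/17, 78/17); (164/85, -452/85) → (-164/85, -452/85); (134/85, 688/85) → (-134/85, 688/85); (13/5, 16/5) → (-13/5, 16/5)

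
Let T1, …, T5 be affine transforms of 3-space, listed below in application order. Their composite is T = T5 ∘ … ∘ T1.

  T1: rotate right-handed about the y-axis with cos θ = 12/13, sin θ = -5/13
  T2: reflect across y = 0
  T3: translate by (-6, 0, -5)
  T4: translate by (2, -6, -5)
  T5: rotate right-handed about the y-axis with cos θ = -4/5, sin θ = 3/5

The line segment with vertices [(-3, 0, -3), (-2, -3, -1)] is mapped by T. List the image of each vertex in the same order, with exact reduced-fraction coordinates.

T1 rotate right-handed about the y-axis with cos θ = 12/13, sin θ = -5/13: (-3, 0, -3) → (-21/13, 0, -51/13); (-2, -3, -1) → (-19/13, -3, -22/13)
T2 reflect across y = 0: (-21/13, 0, -51/13) → (-21/13, 0, -51/13); (-19/13, -3, -22/13) → (-19/13, 3, -22/13)
T3 translate by (-6, 0, -5): (-21/13, 0, -51/13) → (-99/13, 0, -116/13); (-19/13, 3, -22/13) → (-97/13, 3, -87/13)
T4 translate by (2, -6, -5): (-99/13, 0, -116/13) → (-73/13, -6, -181/13); (-97/13, 3, -87/13) → (-71/13, -3, -152/13)
T5 rotate right-handed about the y-axis with cos θ = -4/5, sin θ = 3/5: (-73/13, -6, -181/13) → (-251/65, -6, 943/65); (-71/13, -3, -152/13) → (-172/65, -3, 821/65)

image vertices: (-251/65, -6, 943/65), (-172/65, -3, 821/65)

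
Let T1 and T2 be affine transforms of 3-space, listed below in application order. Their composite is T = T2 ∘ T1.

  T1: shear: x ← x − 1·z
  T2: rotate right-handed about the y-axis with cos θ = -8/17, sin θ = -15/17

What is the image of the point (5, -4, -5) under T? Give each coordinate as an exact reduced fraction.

T(p) = (-5/17, -4, 190/17)

T1 shear: x ← x − 1·z: (5, -4, -5) → (10, -4, -5)
T2 rotate right-handed about the y-axis with cos θ = -8/17, sin θ = -15/17: (10, -4, -5) → (-5/17, -4, 190/17)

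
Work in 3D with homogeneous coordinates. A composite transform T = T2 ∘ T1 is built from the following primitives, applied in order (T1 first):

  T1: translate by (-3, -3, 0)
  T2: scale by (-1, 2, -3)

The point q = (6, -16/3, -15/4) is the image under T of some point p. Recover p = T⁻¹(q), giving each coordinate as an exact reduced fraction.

p = (-3, 1/3, 5/4)

T1 = [1 0 0 -3; 0 1 0 -3; 0 0 1 0; 0 0 0 1]
T2·T1 = [-1 0 0 3; 0 2 0 -6; 0 0 -3 0; 0 0 0 1]
det M = 6; M⁻¹ = [-1 0 0 3; 0 1/2 0 3; 0 0 -1/3 0; 0 0 0 1]
M⁻¹ · (6, -16/3, -15/4)ᵀ = (-3, 1/3, 5/4)ᵀ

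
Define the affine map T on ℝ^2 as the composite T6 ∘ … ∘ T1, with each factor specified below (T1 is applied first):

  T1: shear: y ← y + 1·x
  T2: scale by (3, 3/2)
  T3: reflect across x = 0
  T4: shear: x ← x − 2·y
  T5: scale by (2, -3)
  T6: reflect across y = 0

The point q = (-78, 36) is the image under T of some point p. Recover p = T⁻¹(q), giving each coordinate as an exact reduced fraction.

p = (5, 3)

T1 = [1 0 0; 1 1 0; 0 0 1]
T2·T1 = [3 0 0; 3/2 3/2 0; 0 0 1]
T3·…·T1 = [-3 0 0; 3/2 3/2 0; 0 0 1]
T4·…·T1 = [-6 -3 0; 3/2 3/2 0; 0 0 1]
T5·…·T1 = [-12 -6 0; -9/2 -9/2 0; 0 0 1]
T6·…·T1 = [-12 -6 0; 9/2 9/2 0; 0 0 1]
det M = -27; M⁻¹ = [-1/6 -2/9 0; 1/6 4/9 0; 0 0 1]
M⁻¹ · (-78, 36)ᵀ = (5, 3)ᵀ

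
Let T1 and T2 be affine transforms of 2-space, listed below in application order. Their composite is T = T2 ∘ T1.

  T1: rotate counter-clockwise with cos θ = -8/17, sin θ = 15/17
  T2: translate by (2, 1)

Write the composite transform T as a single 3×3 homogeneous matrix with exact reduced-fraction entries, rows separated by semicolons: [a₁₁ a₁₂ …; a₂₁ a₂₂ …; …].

T1 = [-8/17 -15/17 0; 15/17 -8/17 0; 0 0 1]
T2·T1 = [-8/17 -15/17 2; 15/17 -8/17 1; 0 0 1]

T = [-8/17 -15/17 2; 15/17 -8/17 1; 0 0 1]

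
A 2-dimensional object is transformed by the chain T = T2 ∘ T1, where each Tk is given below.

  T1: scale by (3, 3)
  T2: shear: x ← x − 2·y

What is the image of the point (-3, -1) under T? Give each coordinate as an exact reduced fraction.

T1 scale by (3, 3): (-3, -1) → (-9, -3)
T2 shear: x ← x − 2·y: (-9, -3) → (-3, -3)

T(p) = (-3, -3)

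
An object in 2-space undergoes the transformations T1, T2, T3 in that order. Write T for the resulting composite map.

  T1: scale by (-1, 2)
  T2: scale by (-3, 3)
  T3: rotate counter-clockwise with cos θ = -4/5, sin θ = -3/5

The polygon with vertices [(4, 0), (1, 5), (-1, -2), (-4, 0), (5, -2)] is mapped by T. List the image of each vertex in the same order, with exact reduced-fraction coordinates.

image vertices: (-48/5, -36/5), (78/5, -129/5), (-24/5, 57/5), (48/5, 36/5), (-96/5, 3/5)

T1 scale by (-1, 2): (4, 0) → (-4, 0); (1, 5) → (-1, 10); (-1, -2) → (1, -4); (-4, 0) → (4, 0); (5, -2) → (-5, -4)
T2 scale by (-3, 3): (-4, 0) → (12, 0); (-1, 10) → (3, 30); (1, -4) → (-3, -12); (4, 0) → (-12, 0); (-5, -4) → (15, -12)
T3 rotate counter-clockwise with cos θ = -4/5, sin θ = -3/5: (12, 0) → (-48/5, -36/5); (3, 30) → (78/5, -129/5); (-3, -12) → (-24/5, 57/5); (-12, 0) → (48/5, 36/5); (15, -12) → (-96/5, 3/5)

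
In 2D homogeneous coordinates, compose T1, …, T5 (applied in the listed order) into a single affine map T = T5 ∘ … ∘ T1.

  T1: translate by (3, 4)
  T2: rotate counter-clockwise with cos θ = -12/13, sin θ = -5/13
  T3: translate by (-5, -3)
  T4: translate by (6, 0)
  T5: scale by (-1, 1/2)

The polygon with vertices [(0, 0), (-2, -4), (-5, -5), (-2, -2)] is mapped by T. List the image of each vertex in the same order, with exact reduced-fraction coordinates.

image vertices: (3/13, -51/13), (-1/13, -22/13), (-32/13, -17/26), (-11/13, -34/13)

T1 translate by (3, 4): (0, 0) → (3, 4); (-2, -4) → (1, 0); (-5, -5) → (-2, -1); (-2, -2) → (1, 2)
T2 rotate counter-clockwise with cos θ = -12/13, sin θ = -5/13: (3, 4) → (-16/13, -63/13); (1, 0) → (-12/13, -5/13); (-2, -1) → (19/13, 22/13); (1, 2) → (-2/13, -29/13)
T3 translate by (-5, -3): (-16/13, -63/13) → (-81/13, -102/13); (-12/13, -5/13) → (-77/13, -44/13); (19/13, 22/13) → (-46/13, -17/13); (-2/13, -29/13) → (-67/13, -68/13)
T4 translate by (6, 0): (-81/13, -102/13) → (-3/13, -102/13); (-77/13, -44/13) → (1/13, -44/13); (-46/13, -17/13) → (32/13, -17/13); (-67/13, -68/13) → (11/13, -68/13)
T5 scale by (-1, 1/2): (-3/13, -102/13) → (3/13, -51/13); (1/13, -44/13) → (-1/13, -22/13); (32/13, -17/13) → (-32/13, -17/26); (11/13, -68/13) → (-11/13, -34/13)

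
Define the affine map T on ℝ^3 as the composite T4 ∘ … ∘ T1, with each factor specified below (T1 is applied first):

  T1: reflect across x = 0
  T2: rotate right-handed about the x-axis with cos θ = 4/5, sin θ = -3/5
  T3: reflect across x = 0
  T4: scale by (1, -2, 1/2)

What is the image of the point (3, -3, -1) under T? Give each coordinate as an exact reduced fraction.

T(p) = (3, 6, 1/2)

T1 reflect across x = 0: (3, -3, -1) → (-3, -3, -1)
T2 rotate right-handed about the x-axis with cos θ = 4/5, sin θ = -3/5: (-3, -3, -1) → (-3, -3, 1)
T3 reflect across x = 0: (-3, -3, 1) → (3, -3, 1)
T4 scale by (1, -2, 1/2): (3, -3, 1) → (3, 6, 1/2)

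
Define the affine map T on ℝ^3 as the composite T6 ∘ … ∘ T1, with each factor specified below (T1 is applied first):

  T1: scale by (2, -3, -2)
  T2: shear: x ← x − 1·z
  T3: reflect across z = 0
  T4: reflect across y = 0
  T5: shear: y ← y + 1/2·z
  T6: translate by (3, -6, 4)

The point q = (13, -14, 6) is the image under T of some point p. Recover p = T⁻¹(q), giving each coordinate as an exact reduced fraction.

T1 = [2 0 0 0; 0 -3 0 0; 0 0 -2 0; 0 0 0 1]
T2·T1 = [2 0 2 0; 0 -3 0 0; 0 0 -2 0; 0 0 0 1]
T3·…·T1 = [2 0 2 0; 0 -3 0 0; 0 0 2 0; 0 0 0 1]
T4·…·T1 = [2 0 2 0; 0 3 0 0; 0 0 2 0; 0 0 0 1]
T5·…·T1 = [2 0 2 0; 0 3 1 0; 0 0 2 0; 0 0 0 1]
T6·…·T1 = [2 0 2 3; 0 3 1 -6; 0 0 2 4; 0 0 0 1]
det M = 12; M⁻¹ = [1/2 0 -1/2 1/2; 0 1/3 -1/6 8/3; 0 0 1/2 -2; 0 0 0 1]
M⁻¹ · (13, -14, 6)ᵀ = (4, -3, 1)ᵀ

p = (4, -3, 1)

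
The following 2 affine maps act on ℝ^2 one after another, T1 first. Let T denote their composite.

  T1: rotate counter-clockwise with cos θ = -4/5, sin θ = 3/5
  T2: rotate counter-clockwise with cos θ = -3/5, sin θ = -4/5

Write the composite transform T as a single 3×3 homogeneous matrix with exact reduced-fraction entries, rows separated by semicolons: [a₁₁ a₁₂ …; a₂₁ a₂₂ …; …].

T1 = [-4/5 -3/5 0; 3/5 -4/5 0; 0 0 1]
T2·T1 = [24/25 -7/25 0; 7/25 24/25 0; 0 0 1]

T = [24/25 -7/25 0; 7/25 24/25 0; 0 0 1]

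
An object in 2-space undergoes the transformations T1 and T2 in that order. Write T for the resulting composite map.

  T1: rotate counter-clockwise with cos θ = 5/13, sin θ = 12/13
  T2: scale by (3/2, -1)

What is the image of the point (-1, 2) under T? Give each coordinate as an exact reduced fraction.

T1 rotate counter-clockwise with cos θ = 5/13, sin θ = 12/13: (-1, 2) → (-29/13, -2/13)
T2 scale by (3/2, -1): (-29/13, -2/13) → (-87/26, 2/13)

T(p) = (-87/26, 2/13)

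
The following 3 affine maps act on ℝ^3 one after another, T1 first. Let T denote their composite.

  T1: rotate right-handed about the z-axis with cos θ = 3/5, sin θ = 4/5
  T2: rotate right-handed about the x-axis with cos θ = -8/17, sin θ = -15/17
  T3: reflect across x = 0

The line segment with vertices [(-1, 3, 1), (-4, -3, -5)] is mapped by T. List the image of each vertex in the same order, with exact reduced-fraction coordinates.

T1 rotate right-handed about the z-axis with cos θ = 3/5, sin θ = 4/5: (-1, 3, 1) → (-3, 1, 1); (-4, -3, -5) → (0, -5, -5)
T2 rotate right-handed about the x-axis with cos θ = -8/17, sin θ = -15/17: (-3, 1, 1) → (-3, 7/17, -23/17); (0, -5, -5) → (0, -35/17, 115/17)
T3 reflect across x = 0: (-3, 7/17, -23/17) → (3, 7/17, -23/17); (0, -35/17, 115/17) → (0, -35/17, 115/17)

image vertices: (3, 7/17, -23/17), (0, -35/17, 115/17)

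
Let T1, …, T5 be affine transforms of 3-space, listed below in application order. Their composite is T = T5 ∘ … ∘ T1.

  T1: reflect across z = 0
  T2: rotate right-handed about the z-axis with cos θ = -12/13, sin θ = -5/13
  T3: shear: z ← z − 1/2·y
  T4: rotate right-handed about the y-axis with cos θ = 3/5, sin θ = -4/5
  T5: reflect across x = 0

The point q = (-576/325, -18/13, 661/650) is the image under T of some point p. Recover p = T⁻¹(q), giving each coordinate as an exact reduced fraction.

p = (-6/5, 2, 3/2)

T1 = [1 0 0 0; 0 1 0 0; 0 0 -1 0; 0 0 0 1]
T2·T1 = [-12/13 5/13 0 0; -5/13 -12/13 0 0; 0 0 -1 0; 0 0 0 1]
T3·…·T1 = [-12/13 5/13 0 0; -5/13 -12/13 0 0; 5/26 6/13 -1 0; 0 0 0 1]
T4·…·T1 = [-46/65 -9/65 4/5 0; -5/13 -12/13 0 0; -81/130 38/65 -3/5 0; 0 0 0 1]
T5·…·T1 = [46/65 9/65 -4/5 0; -5/13 -12/13 0 0; -81/130 38/65 -3/5 0; 0 0 0 1]
det M = 1; M⁻¹ = [36/65 -5/13 -48/65 0; -3/13 -12/13 4/13 0; -4/5 -1/2 -3/5 0; 0 0 0 1]
M⁻¹ · (-576/325, -18/13, 661/650)ᵀ = (-6/5, 2, 3/2)ᵀ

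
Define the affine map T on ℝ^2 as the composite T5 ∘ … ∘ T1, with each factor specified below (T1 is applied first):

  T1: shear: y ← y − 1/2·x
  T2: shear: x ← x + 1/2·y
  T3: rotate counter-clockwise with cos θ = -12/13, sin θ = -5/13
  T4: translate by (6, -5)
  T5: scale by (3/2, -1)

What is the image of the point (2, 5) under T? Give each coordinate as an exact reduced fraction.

T(p) = (75/13, 133/13)

T1 shear: y ← y − 1/2·x: (2, 5) → (2, 4)
T2 shear: x ← x + 1/2·y: (2, 4) → (4, 4)
T3 rotate counter-clockwise with cos θ = -12/13, sin θ = -5/13: (4, 4) → (-28/13, -68/13)
T4 translate by (6, -5): (-28/13, -68/13) → (50/13, -133/13)
T5 scale by (3/2, -1): (50/13, -133/13) → (75/13, 133/13)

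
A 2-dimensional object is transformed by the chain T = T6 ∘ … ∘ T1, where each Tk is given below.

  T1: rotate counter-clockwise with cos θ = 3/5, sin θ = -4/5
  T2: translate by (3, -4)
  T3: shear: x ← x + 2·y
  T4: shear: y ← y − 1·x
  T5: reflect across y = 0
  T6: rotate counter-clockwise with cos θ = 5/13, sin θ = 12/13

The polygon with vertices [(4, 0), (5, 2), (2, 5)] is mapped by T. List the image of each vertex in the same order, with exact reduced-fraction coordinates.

image vertices: (-9/5, -9), (-198/65, -68/13), (-261/65, 64/13)

T1 rotate counter-clockwise with cos θ = 3/5, sin θ = -4/5: (4, 0) → (12/5, -16/5); (5, 2) → (23/5, -14/5); (2, 5) → (26/5, 7/5)
T2 translate by (3, -4): (12/5, -16/5) → (27/5, -36/5); (23/5, -14/5) → (38/5, -34/5); (26/5, 7/5) → (41/5, -13/5)
T3 shear: x ← x + 2·y: (27/5, -36/5) → (-9, -36/5); (38/5, -34/5) → (-6, -34/5); (41/5, -13/5) → (3, -13/5)
T4 shear: y ← y − 1·x: (-9, -36/5) → (-9, 9/5); (-6, -34/5) → (-6, -4/5); (3, -13/5) → (3, -28/5)
T5 reflect across y = 0: (-9, 9/5) → (-9, -9/5); (-6, -4/5) → (-6, 4/5); (3, -28/5) → (3, 28/5)
T6 rotate counter-clockwise with cos θ = 5/13, sin θ = 12/13: (-9, -9/5) → (-9/5, -9); (-6, 4/5) → (-198/65, -68/13); (3, 28/5) → (-261/65, 64/13)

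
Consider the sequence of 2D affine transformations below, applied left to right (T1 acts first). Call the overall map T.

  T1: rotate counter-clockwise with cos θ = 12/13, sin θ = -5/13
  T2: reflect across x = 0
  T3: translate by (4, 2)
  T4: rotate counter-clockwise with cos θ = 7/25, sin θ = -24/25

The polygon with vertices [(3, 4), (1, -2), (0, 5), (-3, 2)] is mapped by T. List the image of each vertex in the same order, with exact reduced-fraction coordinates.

T1 rotate counter-clockwise with cos θ = 12/13, sin θ = -5/13: (3, 4) → (56/13, 33/13); (1, -2) → (2/13, -29/13); (0, 5) → (25/13, 60/13); (-3, 2) → (-2, 3)
T2 reflect across x = 0: (56/13, 33/13) → (-56/13, 33/13); (2/13, -29/13) → (-2/13, -29/13); (25/13, 60/13) → (-25/13, 60/13); (-2, 3) → (2, 3)
T3 translate by (4, 2): (-56/13, 33/13) → (-4/13, 59/13); (-2/13, -29/13) → (50/13, -3/13); (-25/13, 60/13) → (27/13, 86/13); (2, 3) → (6, 5)
T4 rotate counter-clockwise with cos θ = 7/25, sin θ = -24/25: (-4/13, 59/13) → (1388/325, 509/325); (50/13, -3/13) → (278/325, -1221/325); (27/13, 86/13) → (2253/325, -46/325); (6, 5) → (162/25, -109/25)

image vertices: (1388/325, 509/325), (278/325, -1221/325), (2253/325, -46/325), (162/25, -109/25)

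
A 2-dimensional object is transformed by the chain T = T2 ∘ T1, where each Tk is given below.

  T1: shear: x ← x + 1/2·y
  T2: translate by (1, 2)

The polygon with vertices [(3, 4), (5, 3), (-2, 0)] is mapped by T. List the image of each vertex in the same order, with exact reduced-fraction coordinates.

T1 shear: x ← x + 1/2·y: (3, 4) → (5, 4); (5, 3) → (13/2, 3); (-2, 0) → (-2, 0)
T2 translate by (1, 2): (5, 4) → (6, 6); (13/2, 3) → (15/2, 5); (-2, 0) → (-1, 2)

image vertices: (6, 6), (15/2, 5), (-1, 2)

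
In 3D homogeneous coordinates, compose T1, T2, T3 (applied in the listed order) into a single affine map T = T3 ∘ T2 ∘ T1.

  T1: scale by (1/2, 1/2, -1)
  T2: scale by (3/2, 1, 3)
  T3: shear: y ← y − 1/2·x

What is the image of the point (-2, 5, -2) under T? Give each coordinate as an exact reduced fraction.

T(p) = (-3/2, 13/4, 6)

T1 scale by (1/2, 1/2, -1): (-2, 5, -2) → (-1, 5/2, 2)
T2 scale by (3/2, 1, 3): (-1, 5/2, 2) → (-3/2, 5/2, 6)
T3 shear: y ← y − 1/2·x: (-3/2, 5/2, 6) → (-3/2, 13/4, 6)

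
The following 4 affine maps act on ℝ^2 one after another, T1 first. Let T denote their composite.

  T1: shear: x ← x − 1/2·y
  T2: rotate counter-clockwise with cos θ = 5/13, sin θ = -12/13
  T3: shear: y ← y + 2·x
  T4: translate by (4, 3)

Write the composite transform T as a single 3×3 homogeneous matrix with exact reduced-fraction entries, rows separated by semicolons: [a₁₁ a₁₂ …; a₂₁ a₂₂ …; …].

T = [5/13 19/26 4; -2/13 30/13 3; 0 0 1]

T1 = [1 -1/2 0; 0 1 0; 0 0 1]
T2·T1 = [5/13 19/26 0; -12/13 11/13 0; 0 0 1]
T3·…·T1 = [5/13 19/26 0; -2/13 30/13 0; 0 0 1]
T4·…·T1 = [5/13 19/26 4; -2/13 30/13 3; 0 0 1]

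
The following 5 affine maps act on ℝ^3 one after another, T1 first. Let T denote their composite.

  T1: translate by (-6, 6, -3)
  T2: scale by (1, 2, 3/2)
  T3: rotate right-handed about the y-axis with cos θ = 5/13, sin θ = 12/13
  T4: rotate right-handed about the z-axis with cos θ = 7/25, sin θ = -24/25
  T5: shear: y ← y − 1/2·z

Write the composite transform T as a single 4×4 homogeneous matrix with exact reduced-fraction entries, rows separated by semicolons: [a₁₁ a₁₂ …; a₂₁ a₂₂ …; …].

T1 = [1 0 0 -6; 0 1 0 6; 0 0 1 -3; 0 0 0 1]
T2·T1 = [1 0 0 -6; 0 2 0 12; 0 0 3/2 -9/2; 0 0 0 1]
T3·…·T1 = [5/13 0 18/13 -84/13; 0 2 0 12; -12/13 0 15/26 99/26; 0 0 0 1]
T4·…·T1 = [7/65 48/25 126/325 3156/325; -24/65 14/25 -432/325 3108/325; -12/13 0 15/26 99/26; 0 0 0 1]
T5·…·T1 = [7/65 48/25 126/325 3156/325; 6/65 14/25 -2103/1300 9957/1300; -12/13 0 15/26 99/26; 0 0 0 1]

T = [7/65 48/25 126/325 3156/325; 6/65 14/25 -2103/1300 9957/1300; -12/13 0 15/26 99/26; 0 0 0 1]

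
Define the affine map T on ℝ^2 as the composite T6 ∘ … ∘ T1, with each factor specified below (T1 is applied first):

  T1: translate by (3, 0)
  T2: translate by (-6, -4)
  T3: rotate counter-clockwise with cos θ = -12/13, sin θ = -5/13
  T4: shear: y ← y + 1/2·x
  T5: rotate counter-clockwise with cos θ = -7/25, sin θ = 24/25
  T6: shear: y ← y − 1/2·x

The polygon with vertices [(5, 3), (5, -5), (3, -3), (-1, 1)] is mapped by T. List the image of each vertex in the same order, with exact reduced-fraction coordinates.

image vertices: (503/325, -172/65), (-1041/325, -316/65), (-1351/325, -126/65), (-1971/325, 254/65)

T1 translate by (3, 0): (5, 3) → (8, 3); (5, -5) → (8, -5); (3, -3) → (6, -3); (-1, 1) → (2, 1)
T2 translate by (-6, -4): (8, 3) → (2, -1); (8, -5) → (2, -9); (6, -3) → (0, -7); (2, 1) → (-4, -3)
T3 rotate counter-clockwise with cos θ = -12/13, sin θ = -5/13: (2, -1) → (-29/13, 2/13); (2, -9) → (-69/13, 98/13); (0, -7) → (-35/13, 84/13); (-4, -3) → (33/13, 56/13)
T4 shear: y ← y + 1/2·x: (-29/13, 2/13) → (-29/13, -25/26); (-69/13, 98/13) → (-69/13, 127/26); (-35/13, 84/13) → (-35/13, 133/26); (33/13, 56/13) → (33/13, 145/26)
T5 rotate counter-clockwise with cos θ = -7/25, sin θ = 24/25: (-29/13, -25/26) → (503/325, -1217/650); (-69/13, 127/26) → (-1041/325, -4201/650); (-35/13, 133/26) → (-1351/325, -2611/650); (33/13, 145/26) → (-1971/325, 569/650)
T6 shear: y ← y − 1/2·x: (503/325, -1217/650) → (503/325, -172/65); (-1041/325, -4201/650) → (-1041/325, -316/65); (-1351/325, -2611/650) → (-1351/325, -126/65); (-1971/325, 569/650) → (-1971/325, 254/65)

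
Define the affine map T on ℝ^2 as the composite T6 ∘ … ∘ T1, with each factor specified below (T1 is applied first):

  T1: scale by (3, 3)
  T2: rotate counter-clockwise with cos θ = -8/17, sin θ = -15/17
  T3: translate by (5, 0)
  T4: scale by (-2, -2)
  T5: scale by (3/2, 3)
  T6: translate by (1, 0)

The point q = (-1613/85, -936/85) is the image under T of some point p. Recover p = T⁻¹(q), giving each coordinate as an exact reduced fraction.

T1 = [3 0 0; 0 3 0; 0 0 1]
T2·T1 = [-24/17 45/17 0; -45/17 -24/17 0; 0 0 1]
T3·…·T1 = [-24/17 45/17 5; -45/17 -24/17 0; 0 0 1]
T4·…·T1 = [48/17 -90/17 -10; 90/17 48/17 0; 0 0 1]
T5·…·T1 = [72/17 -135/17 -15; 270/17 144/17 0; 0 0 1]
T6·…·T1 = [72/17 -135/17 -14; 270/17 144/17 0; 0 0 1]
det M = 162; M⁻¹ = [8/153 5/102 112/153; -5/51 4/153 -70/51; 0 0 1]
M⁻¹ · (-1613/85, -936/85)ᵀ = (-4/5, 1/5)ᵀ

p = (-4/5, 1/5)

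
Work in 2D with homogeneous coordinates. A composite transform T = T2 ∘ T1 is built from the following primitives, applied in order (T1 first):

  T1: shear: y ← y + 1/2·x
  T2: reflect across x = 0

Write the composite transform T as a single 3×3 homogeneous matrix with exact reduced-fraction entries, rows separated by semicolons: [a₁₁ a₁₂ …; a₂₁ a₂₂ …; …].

T = [-1 0 0; 1/2 1 0; 0 0 1]

T1 = [1 0 0; 1/2 1 0; 0 0 1]
T2·T1 = [-1 0 0; 1/2 1 0; 0 0 1]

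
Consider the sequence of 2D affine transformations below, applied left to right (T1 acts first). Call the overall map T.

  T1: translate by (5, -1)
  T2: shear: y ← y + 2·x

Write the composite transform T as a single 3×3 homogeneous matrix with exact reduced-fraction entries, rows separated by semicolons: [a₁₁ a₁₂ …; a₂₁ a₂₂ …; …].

T1 = [1 0 5; 0 1 -1; 0 0 1]
T2·T1 = [1 0 5; 2 1 9; 0 0 1]

T = [1 0 5; 2 1 9; 0 0 1]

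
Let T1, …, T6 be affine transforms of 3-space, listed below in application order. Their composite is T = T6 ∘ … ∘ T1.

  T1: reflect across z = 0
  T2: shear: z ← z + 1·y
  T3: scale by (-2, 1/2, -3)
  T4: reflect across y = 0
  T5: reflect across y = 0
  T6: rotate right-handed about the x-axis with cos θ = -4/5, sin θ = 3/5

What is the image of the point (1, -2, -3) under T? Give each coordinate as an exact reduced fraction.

T(p) = (-2, 13/5, 9/5)

T1 reflect across z = 0: (1, -2, -3) → (1, -2, 3)
T2 shear: z ← z + 1·y: (1, -2, 3) → (1, -2, 1)
T3 scale by (-2, 1/2, -3): (1, -2, 1) → (-2, -1, -3)
T4 reflect across y = 0: (-2, -1, -3) → (-2, 1, -3)
T5 reflect across y = 0: (-2, 1, -3) → (-2, -1, -3)
T6 rotate right-handed about the x-axis with cos θ = -4/5, sin θ = 3/5: (-2, -1, -3) → (-2, 13/5, 9/5)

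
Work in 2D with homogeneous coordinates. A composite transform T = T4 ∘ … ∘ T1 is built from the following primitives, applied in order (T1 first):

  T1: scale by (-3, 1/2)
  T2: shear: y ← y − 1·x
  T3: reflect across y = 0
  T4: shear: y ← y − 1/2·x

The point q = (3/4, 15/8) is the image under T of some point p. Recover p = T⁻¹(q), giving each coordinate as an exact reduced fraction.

T1 = [-3 0 0; 0 1/2 0; 0 0 1]
T2·T1 = [-3 0 0; 3 1/2 0; 0 0 1]
T3·…·T1 = [-3 0 0; -3 -1/2 0; 0 0 1]
T4·…·T1 = [-3 0 0; -3/2 -1/2 0; 0 0 1]
det M = 3/2; M⁻¹ = [-1/3 0 0; 1 -2 0; 0 0 1]
M⁻¹ · (3/4, 15/8)ᵀ = (-1/4, -3)ᵀ

p = (-1/4, -3)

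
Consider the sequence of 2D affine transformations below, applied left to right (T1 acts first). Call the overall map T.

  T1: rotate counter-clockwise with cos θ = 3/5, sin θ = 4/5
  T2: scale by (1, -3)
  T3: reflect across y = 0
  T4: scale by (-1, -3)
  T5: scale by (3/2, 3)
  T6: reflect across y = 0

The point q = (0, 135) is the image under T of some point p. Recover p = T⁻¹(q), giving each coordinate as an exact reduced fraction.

p = (4, 3)

T1 = [3/5 -4/5 0; 4/5 3/5 0; 0 0 1]
T2·T1 = [3/5 -4/5 0; -12/5 -9/5 0; 0 0 1]
T3·…·T1 = [3/5 -4/5 0; 12/5 9/5 0; 0 0 1]
T4·…·T1 = [-3/5 4/5 0; -36/5 -27/5 0; 0 0 1]
T5·…·T1 = [-9/10 6/5 0; -108/5 -81/5 0; 0 0 1]
T6·…·T1 = [-9/10 6/5 0; 108/5 81/5 0; 0 0 1]
det M = -81/2; M⁻¹ = [-2/5 4/135 0; 8/15 1/45 0; 0 0 1]
M⁻¹ · (0, 135)ᵀ = (4, 3)ᵀ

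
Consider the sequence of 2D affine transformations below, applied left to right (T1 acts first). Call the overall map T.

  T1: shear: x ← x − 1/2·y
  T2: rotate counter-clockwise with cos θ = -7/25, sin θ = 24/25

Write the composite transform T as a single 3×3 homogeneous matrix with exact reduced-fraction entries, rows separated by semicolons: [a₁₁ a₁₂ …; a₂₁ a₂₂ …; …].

T1 = [1 -1/2 0; 0 1 0; 0 0 1]
T2·T1 = [-7/25 -41/50 0; 24/25 -19/25 0; 0 0 1]

T = [-7/25 -41/50 0; 24/25 -19/25 0; 0 0 1]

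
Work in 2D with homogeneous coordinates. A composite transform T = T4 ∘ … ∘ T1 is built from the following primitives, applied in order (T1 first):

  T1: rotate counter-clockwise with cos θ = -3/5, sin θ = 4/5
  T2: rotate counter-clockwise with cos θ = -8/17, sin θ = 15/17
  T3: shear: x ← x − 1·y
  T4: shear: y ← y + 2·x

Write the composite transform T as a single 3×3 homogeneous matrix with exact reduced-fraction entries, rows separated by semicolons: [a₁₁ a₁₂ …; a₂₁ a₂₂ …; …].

T1 = [-3/5 -4/5 0; 4/5 -3/5 0; 0 0 1]
T2·T1 = [-36/85 77/85 0; -77/85 -36/85 0; 0 0 1]
T3·…·T1 = [41/85 113/85 0; -77/85 -36/85 0; 0 0 1]
T4·…·T1 = [41/85 113/85 0; 1/17 38/17 0; 0 0 1]

T = [41/85 113/85 0; 1/17 38/17 0; 0 0 1]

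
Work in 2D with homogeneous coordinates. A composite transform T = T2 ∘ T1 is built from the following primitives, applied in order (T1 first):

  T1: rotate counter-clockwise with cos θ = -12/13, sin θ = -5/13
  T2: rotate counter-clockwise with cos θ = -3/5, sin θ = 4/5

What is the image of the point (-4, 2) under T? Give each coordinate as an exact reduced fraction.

T(p) = (-158/65, 244/65)

T1 rotate counter-clockwise with cos θ = -12/13, sin θ = -5/13: (-4, 2) → (58/13, -4/13)
T2 rotate counter-clockwise with cos θ = -3/5, sin θ = 4/5: (58/13, -4/13) → (-158/65, 244/65)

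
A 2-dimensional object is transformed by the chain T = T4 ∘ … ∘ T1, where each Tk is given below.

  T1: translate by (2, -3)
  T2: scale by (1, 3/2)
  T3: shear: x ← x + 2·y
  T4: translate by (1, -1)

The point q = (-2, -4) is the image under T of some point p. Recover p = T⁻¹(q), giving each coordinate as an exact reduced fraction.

T1 = [1 0 2; 0 1 -3; 0 0 1]
T2·T1 = [1 0 2; 0 3/2 -9/2; 0 0 1]
T3·…·T1 = [1 3 -7; 0 3/2 -9/2; 0 0 1]
T4·…·T1 = [1 3 -6; 0 3/2 -11/2; 0 0 1]
det M = 3/2; M⁻¹ = [1 -2 -5; 0 2/3 11/3; 0 0 1]
M⁻¹ · (-2, -4)ᵀ = (1, 1)ᵀ

p = (1, 1)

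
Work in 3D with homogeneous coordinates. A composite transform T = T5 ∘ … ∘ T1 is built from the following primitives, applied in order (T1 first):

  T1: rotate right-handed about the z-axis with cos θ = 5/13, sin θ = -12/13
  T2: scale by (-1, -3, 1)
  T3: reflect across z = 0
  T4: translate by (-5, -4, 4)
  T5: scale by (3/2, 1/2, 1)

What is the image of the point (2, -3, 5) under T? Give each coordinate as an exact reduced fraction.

T(p) = (-9/2, 5/2, -1)

T1 rotate right-handed about the z-axis with cos θ = 5/13, sin θ = -12/13: (2, -3, 5) → (-2, -3, 5)
T2 scale by (-1, -3, 1): (-2, -3, 5) → (2, 9, 5)
T3 reflect across z = 0: (2, 9, 5) → (2, 9, -5)
T4 translate by (-5, -4, 4): (2, 9, -5) → (-3, 5, -1)
T5 scale by (3/2, 1/2, 1): (-3, 5, -1) → (-9/2, 5/2, -1)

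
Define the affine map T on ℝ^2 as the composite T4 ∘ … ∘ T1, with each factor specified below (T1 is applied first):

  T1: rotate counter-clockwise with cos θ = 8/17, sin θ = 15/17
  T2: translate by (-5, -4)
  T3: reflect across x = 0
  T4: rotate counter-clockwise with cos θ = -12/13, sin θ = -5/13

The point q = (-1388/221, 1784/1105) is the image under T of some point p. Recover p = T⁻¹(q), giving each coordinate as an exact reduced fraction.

p = (0, 1/5)

T1 = [8/17 -15/17 0; 15/17 8/17 0; 0 0 1]
T2·T1 = [8/17 -15/17 -5; 15/17 8/17 -4; 0 0 1]
T3·…·T1 = [-8/17 15/17 5; 15/17 8/17 -4; 0 0 1]
T4·…·T1 = [171/221 -140/221 -80/13; -140/221 -171/221 23/13; 0 0 1]
det M = -1; M⁻¹ = [171/221 -140/221 100/17; -140/221 -171/221 -43/17; 0 0 1]
M⁻¹ · (-1388/221, 1784/1105)ᵀ = (0, 1/5)ᵀ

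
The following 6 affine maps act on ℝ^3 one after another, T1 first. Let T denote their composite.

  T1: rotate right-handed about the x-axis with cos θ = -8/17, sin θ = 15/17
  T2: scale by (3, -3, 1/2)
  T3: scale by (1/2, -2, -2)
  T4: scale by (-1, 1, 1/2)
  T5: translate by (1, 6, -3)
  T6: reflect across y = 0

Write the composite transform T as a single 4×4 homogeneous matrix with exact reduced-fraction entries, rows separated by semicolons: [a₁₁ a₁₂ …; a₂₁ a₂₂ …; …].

T = [-3/2 0 0 1; 0 48/17 90/17 -6; 0 -15/34 4/17 -3; 0 0 0 1]

T1 = [1 0 0 0; 0 -8/17 -15/17 0; 0 15/17 -8/17 0; 0 0 0 1]
T2·T1 = [3 0 0 0; 0 24/17 45/17 0; 0 15/34 -4/17 0; 0 0 0 1]
T3·…·T1 = [3/2 0 0 0; 0 -48/17 -90/17 0; 0 -15/17 8/17 0; 0 0 0 1]
T4·…·T1 = [-3/2 0 0 0; 0 -48/17 -90/17 0; 0 -15/34 4/17 0; 0 0 0 1]
T5·…·T1 = [-3/2 0 0 1; 0 -48/17 -90/17 6; 0 -15/34 4/17 -3; 0 0 0 1]
T6·…·T1 = [-3/2 0 0 1; 0 48/17 90/17 -6; 0 -15/34 4/17 -3; 0 0 0 1]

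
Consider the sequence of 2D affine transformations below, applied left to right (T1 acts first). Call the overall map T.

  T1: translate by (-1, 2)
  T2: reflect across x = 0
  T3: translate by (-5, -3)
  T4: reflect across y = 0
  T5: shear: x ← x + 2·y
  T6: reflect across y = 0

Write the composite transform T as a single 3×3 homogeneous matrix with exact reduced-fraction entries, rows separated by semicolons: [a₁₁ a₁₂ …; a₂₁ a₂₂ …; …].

T = [-1 -2 -2; 0 1 -1; 0 0 1]

T1 = [1 0 -1; 0 1 2; 0 0 1]
T2·T1 = [-1 0 1; 0 1 2; 0 0 1]
T3·…·T1 = [-1 0 -4; 0 1 -1; 0 0 1]
T4·…·T1 = [-1 0 -4; 0 -1 1; 0 0 1]
T5·…·T1 = [-1 -2 -2; 0 -1 1; 0 0 1]
T6·…·T1 = [-1 -2 -2; 0 1 -1; 0 0 1]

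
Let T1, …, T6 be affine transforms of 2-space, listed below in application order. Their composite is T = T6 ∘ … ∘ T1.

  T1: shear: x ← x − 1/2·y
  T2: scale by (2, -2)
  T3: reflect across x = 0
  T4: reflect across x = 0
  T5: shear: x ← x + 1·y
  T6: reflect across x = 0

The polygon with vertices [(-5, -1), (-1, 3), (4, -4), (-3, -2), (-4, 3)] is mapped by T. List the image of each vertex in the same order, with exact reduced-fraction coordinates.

image vertices: (7, 2), (11, -6), (-20, 8), (0, 4), (17, -6)

T1 shear: x ← x − 1/2·y: (-5, -1) → (-9/2, -1); (-1, 3) → (-5/2, 3); (4, -4) → (6, -4); (-3, -2) → (-2, -2); (-4, 3) → (-11/2, 3)
T2 scale by (2, -2): (-9/2, -1) → (-9, 2); (-5/2, 3) → (-5, -6); (6, -4) → (12, 8); (-2, -2) → (-4, 4); (-11/2, 3) → (-11, -6)
T3 reflect across x = 0: (-9, 2) → (9, 2); (-5, -6) → (5, -6); (12, 8) → (-12, 8); (-4, 4) → (4, 4); (-11, -6) → (11, -6)
T4 reflect across x = 0: (9, 2) → (-9, 2); (5, -6) → (-5, -6); (-12, 8) → (12, 8); (4, 4) → (-4, 4); (11, -6) → (-11, -6)
T5 shear: x ← x + 1·y: (-9, 2) → (-7, 2); (-5, -6) → (-11, -6); (12, 8) → (20, 8); (-4, 4) → (0, 4); (-11, -6) → (-17, -6)
T6 reflect across x = 0: (-7, 2) → (7, 2); (-11, -6) → (11, -6); (20, 8) → (-20, 8); (0, 4) → (0, 4); (-17, -6) → (17, -6)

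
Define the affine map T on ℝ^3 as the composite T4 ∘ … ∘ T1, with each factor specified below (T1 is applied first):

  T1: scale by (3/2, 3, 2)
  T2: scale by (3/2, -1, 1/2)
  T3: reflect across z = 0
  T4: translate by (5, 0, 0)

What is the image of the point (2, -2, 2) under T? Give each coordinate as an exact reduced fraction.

T1 scale by (3/2, 3, 2): (2, -2, 2) → (3, -6, 4)
T2 scale by (3/2, -1, 1/2): (3, -6, 4) → (9/2, 6, 2)
T3 reflect across z = 0: (9/2, 6, 2) → (9/2, 6, -2)
T4 translate by (5, 0, 0): (9/2, 6, -2) → (19/2, 6, -2)

T(p) = (19/2, 6, -2)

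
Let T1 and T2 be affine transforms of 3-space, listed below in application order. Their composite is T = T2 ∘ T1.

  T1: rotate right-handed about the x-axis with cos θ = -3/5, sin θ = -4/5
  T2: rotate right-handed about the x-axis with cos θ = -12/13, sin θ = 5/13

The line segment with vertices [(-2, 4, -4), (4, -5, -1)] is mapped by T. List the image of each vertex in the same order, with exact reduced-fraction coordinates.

T1 rotate right-handed about the x-axis with cos θ = -3/5, sin θ = -4/5: (-2, 4, -4) → (-2, -28/5, -4/5); (4, -5, -1) → (4, 11/5, 23/5)
T2 rotate right-handed about the x-axis with cos θ = -12/13, sin θ = 5/13: (-2, -28/5, -4/5) → (-2, 356/65, -92/65); (4, 11/5, 23/5) → (4, -19/5, -17/5)

image vertices: (-2, 356/65, -92/65), (4, -19/5, -17/5)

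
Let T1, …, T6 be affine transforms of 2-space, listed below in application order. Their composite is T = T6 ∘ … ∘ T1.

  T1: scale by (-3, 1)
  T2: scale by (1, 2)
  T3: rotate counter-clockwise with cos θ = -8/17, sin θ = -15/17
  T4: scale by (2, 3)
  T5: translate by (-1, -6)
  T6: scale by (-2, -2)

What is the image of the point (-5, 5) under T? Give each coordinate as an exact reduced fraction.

T(p) = (-86/17, 2034/17)

T1 scale by (-3, 1): (-5, 5) → (15, 5)
T2 scale by (1, 2): (15, 5) → (15, 10)
T3 rotate counter-clockwise with cos θ = -8/17, sin θ = -15/17: (15, 10) → (30/17, -305/17)
T4 scale by (2, 3): (30/17, -305/17) → (60/17, -915/17)
T5 translate by (-1, -6): (60/17, -915/17) → (43/17, -1017/17)
T6 scale by (-2, -2): (43/17, -1017/17) → (-86/17, 2034/17)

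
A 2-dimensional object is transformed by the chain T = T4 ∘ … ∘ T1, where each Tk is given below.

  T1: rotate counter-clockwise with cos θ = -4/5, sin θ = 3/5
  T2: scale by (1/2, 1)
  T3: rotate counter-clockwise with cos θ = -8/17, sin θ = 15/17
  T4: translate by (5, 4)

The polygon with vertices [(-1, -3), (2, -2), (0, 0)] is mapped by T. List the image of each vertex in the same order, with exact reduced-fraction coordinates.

T1 rotate counter-clockwise with cos θ = -4/5, sin θ = 3/5: (-1, -3) → (13/5, 9/5); (2, -2) → (-2/5, 14/5); (0, 0) → (0, 0)
T2 scale by (1/2, 1): (13/5, 9/5) → (13/10, 9/5); (-2/5, 14/5) → (-1/5, 14/5); (0, 0) → (0, 0)
T3 rotate counter-clockwise with cos θ = -8/17, sin θ = 15/17: (13/10, 9/5) → (-11/5, 3/10); (-1/5, 14/5) → (-202/85, -127/85); (0, 0) → (0, 0)
T4 translate by (5, 4): (-11/5, 3/10) → (14/5, 43/10); (-202/85, -127/85) → (223/85, 213/85); (0, 0) → (5, 4)

image vertices: (14/5, 43/10), (223/85, 213/85), (5, 4)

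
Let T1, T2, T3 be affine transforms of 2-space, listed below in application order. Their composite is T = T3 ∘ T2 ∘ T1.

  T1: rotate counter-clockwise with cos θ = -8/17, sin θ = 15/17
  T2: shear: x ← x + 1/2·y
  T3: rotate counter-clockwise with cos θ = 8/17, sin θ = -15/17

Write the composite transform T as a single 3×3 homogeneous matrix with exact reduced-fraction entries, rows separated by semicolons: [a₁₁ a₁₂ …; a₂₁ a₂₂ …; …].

T1 = [-8/17 -15/17 0; 15/17 -8/17 0; 0 0 1]
T2·T1 = [-1/34 -19/17 0; 15/17 -8/17 0; 0 0 1]
T3·…·T1 = [13/17 -16/17 0; 15/34 13/17 0; 0 0 1]

T = [13/17 -16/17 0; 15/34 13/17 0; 0 0 1]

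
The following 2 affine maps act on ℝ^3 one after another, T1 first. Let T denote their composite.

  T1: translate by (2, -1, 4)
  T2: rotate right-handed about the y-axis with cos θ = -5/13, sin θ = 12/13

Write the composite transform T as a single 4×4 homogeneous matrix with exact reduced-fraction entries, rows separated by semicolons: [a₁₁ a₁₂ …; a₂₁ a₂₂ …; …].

T1 = [1 0 0 2; 0 1 0 -1; 0 0 1 4; 0 0 0 1]
T2·T1 = [-5/13 0 12/13 38/13; 0 1 0 -1; -12/13 0 -5/13 -44/13; 0 0 0 1]

T = [-5/13 0 12/13 38/13; 0 1 0 -1; -12/13 0 -5/13 -44/13; 0 0 0 1]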